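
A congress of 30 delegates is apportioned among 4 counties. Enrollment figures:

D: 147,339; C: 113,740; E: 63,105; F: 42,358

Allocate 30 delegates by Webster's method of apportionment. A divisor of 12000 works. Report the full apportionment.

With modified divisor 12000: modified quotas D 12.278, C 9.478, E 5.259, F 3.530.
Rounding to the nearest integer: D 12, C 9, E 5, F 4 (total 30).

D: 12, C: 9, E: 5, F: 4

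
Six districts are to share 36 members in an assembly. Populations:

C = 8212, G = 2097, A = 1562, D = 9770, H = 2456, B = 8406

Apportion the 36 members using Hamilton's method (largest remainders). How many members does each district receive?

C 9; G 2; A 2; D 11; H 3; B 9

Standard divisor: 32503 ÷ 36 ≈ 902.861.
Standard quotas: C 9.0955, G 2.3226, A 1.7301, D 10.8212, H 2.7202, B 9.3104.
Lower quotas: C 9, G 2, A 1, D 10, H 2, B 9 (sum 33, leaving 3 seats).
Remainders in descending order: D 0.8212, A 0.7301, H 0.7202, G 0.3226, B 0.3104, C 0.0955.
Largest remainders: D, A, H receive the extra seats.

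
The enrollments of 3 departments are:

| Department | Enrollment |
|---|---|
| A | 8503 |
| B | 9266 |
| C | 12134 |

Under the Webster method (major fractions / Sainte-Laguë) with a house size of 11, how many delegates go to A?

Standard divisor 29903/11 ≈ 2718.455; standard quotas: A 3.128, B 3.409, C 4.464.
Rounding to the nearest integer gives 3, 3, 4 = 10 seats, so the divisor must be adjusted.
With modified divisor 2670: modified quotas A 3.185, B 3.470, C 4.545.
Rounding to the nearest integer: A 3, B 3, C 5 (total 11).
A receives 3.

3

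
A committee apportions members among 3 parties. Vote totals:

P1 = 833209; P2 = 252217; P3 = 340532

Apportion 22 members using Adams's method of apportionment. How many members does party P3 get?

5

Standard divisor 1425958/22 ≈ 64816.273; standard quotas: P1 12.855, P2 3.891, P3 5.254.
Rounding up gives 13, 4, 6 = 23 seats, so the divisor must be adjusted.
With modified divisor 68800: modified quotas P1 12.111, P2 3.666, P3 4.950.
Rounding up: P1 13, P2 4, P3 5 (total 22).
P3 receives 5.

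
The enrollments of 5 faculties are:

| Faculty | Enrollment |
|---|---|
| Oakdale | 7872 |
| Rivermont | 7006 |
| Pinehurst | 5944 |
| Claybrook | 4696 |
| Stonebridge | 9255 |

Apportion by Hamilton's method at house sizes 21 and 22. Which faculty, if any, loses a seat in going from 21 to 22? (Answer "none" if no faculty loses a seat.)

none

At 21 seats: Oakdale 5, Rivermont 4, Pinehurst 4, Claybrook 3, Stonebridge 5.
At 22 seats: Oakdale 5, Rivermont 4, Pinehurst 4, Claybrook 3, Stonebridge 6.
No faculty's allocation decreased.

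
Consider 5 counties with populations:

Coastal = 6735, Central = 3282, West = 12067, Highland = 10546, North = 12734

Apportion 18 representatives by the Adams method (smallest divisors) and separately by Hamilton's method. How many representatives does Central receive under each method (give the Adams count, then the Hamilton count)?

Adams: Coastal 3, Central 2, West 4, Highland 4, North 5.
Hamilton: Coastal 3, Central 1, West 5, Highland 4, North 5.
Central gets 2 under Adams and 1 under Hamilton.

2 and 1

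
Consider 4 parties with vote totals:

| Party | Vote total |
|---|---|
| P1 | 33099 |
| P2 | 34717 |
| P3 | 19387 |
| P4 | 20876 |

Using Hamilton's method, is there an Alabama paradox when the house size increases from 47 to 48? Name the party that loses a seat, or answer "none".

none

At 47 seats: P1 14, P2 15, P3 9, P4 9.
At 48 seats: P1 15, P2 15, P3 9, P4 9.
No party's allocation decreased.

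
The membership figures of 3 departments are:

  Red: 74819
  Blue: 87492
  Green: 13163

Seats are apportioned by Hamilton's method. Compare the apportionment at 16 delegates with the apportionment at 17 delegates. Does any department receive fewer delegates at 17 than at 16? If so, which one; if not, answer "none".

At 16 seats: Red 7, Blue 8, Green 1.
At 17 seats: Red 7, Blue 9, Green 1.
No department's allocation decreased.

none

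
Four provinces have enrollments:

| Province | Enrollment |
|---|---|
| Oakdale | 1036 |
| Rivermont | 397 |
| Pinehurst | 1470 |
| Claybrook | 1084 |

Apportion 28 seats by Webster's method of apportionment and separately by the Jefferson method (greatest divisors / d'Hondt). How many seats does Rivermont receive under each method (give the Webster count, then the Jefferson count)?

3 and 2

Webster: Oakdale 7, Rivermont 3, Pinehurst 10, Claybrook 8.
Jefferson: Oakdale 7, Rivermont 2, Pinehurst 11, Claybrook 8.
Rivermont gets 3 under Webster and 2 under Jefferson.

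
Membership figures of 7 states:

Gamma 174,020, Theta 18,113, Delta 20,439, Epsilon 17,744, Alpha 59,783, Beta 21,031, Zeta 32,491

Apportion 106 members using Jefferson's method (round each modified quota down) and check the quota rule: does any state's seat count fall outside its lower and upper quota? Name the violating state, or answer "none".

Gamma

Standard quotas: Gamma 53.682, Theta 5.587, Delta 6.305, Epsilon 5.474, Alpha 18.442, Beta 6.488, Zeta 10.023.
Jefferson allocation: Gamma 55, Theta 5, Delta 6, Epsilon 5, Alpha 19, Beta 6, Zeta 10.
Gamma has quota 53.682 (lower 53, upper 54) but receives 55 — outside the quota interval.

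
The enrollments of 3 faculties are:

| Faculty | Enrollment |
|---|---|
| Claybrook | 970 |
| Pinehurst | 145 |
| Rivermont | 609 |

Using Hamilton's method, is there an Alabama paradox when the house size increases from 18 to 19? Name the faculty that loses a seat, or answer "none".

Pinehurst

At 18 seats: Claybrook 10, Pinehurst 2, Rivermont 6.
At 19 seats: Claybrook 11, Pinehurst 1, Rivermont 7.
Pinehurst drops from 2 to 1.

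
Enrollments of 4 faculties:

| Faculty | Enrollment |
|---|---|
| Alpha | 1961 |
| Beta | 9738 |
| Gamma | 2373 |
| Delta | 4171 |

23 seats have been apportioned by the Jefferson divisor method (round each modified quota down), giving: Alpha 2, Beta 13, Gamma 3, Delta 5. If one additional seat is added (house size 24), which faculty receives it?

Beta

Priority for the next seat is population ÷ (current seats + 1).
Priorities: Alpha 653.667, Beta 695.571, Gamma 593.250, Delta 695.167.
Highest priority: Beta.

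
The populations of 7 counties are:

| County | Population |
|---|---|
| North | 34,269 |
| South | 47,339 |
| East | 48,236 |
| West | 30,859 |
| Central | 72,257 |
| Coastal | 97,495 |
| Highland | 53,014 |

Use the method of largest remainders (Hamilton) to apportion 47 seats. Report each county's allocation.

North=4, South=6, East=6, West=4, Central=9, Coastal=12, Highland=6

Total 383469; standard divisor 383469/47 ≈ 8158.915.
Standard quotas: North 4.2002, South 5.8021, East 5.9121, West 3.7822, Central 8.8562, Coastal 11.9495, Highland 6.4977.
Lower quotas: North 4, South 5, East 5, West 3, Central 8, Coastal 11, Highland 6 (sum 42, leaving 5 seats).
Remainders in descending order: Coastal 0.9495, East 0.9121, Central 0.8562, South 0.8021, West 0.7822, Highland 0.4977, North 0.2002.
Largest remainders: Coastal, East, Central, South, West receive the extra seats.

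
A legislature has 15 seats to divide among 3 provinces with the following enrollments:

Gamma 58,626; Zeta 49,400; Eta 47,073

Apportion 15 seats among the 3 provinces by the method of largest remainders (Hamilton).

Total 155099; standard divisor 155099/15 ≈ 10339.933.
Standard quotas: Gamma 5.6699, Zeta 4.7776, Eta 4.5525.
Lower quotas: Gamma 5, Zeta 4, Eta 4 (sum 13, leaving 2 seats).
Remainders in descending order: Zeta 0.7776, Gamma 0.6699, Eta 0.5525.
The surplus seats go to Zeta, Gamma.

Gamma=6, Zeta=5, Eta=4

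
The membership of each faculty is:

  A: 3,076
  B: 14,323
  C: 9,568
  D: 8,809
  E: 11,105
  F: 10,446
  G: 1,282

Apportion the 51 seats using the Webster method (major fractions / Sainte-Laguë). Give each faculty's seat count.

Standard divisor 58609/51 ≈ 1149.196; standard quotas: A 2.677, B 12.463, C 8.326, D 7.665, E 9.663, F 9.090, G 1.116.
Rounding to the nearest integer gives A 3, B 12, C 8, D 8, E 10, F 9, G 1 — total 51, matching the house size, so no adjustment is needed.

A 3, B 12, C 8, D 8, E 10, F 9, G 1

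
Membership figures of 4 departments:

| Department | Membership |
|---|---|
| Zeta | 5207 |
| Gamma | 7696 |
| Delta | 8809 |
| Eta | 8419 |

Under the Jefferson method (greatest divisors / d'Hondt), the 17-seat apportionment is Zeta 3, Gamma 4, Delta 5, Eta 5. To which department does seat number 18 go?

Priority for the next seat is population ÷ (current seats + 1).
Priorities: Zeta 1301.750, Gamma 1539.200, Delta 1468.167, Eta 1403.167.
Highest priority: Gamma.

Gamma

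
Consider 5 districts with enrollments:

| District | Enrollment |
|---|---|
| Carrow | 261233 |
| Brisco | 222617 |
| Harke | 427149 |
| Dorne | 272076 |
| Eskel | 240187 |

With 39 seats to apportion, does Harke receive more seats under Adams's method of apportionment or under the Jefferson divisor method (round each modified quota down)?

Adams: Carrow 7, Brisco 6, Harke 11, Dorne 8, Eskel 7.
Jefferson: Carrow 7, Brisco 6, Harke 12, Dorne 7, Eskel 7.
Harke gets 11 under Adams and 12 under Jefferson.

Jefferson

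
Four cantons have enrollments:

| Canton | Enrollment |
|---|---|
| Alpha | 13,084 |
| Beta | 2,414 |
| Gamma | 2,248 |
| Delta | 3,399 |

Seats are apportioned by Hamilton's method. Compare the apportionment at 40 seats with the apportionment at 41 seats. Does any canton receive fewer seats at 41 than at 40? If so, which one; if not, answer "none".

At 40 seats: Alpha 25, Beta 5, Gamma 4, Delta 6.
At 41 seats: Alpha 25, Beta 5, Gamma 4, Delta 7.
No canton's allocation decreased.

none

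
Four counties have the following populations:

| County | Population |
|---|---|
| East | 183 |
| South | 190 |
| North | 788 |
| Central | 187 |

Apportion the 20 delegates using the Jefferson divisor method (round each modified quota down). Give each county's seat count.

East=2, South=3, North=12, Central=3

Standard divisor 1348/20 ≈ 67.4; standard quotas: East 2.715, South 2.819, North 11.691, Central 2.774.
Rounding down gives 2, 2, 11, 2 = 17 seats, so the divisor must be adjusted.
With modified divisor 61.7: modified quotas East 2.966, South 3.079, North 12.771, Central 3.031.
Rounding down: East 2, South 3, North 12, Central 3 (total 20).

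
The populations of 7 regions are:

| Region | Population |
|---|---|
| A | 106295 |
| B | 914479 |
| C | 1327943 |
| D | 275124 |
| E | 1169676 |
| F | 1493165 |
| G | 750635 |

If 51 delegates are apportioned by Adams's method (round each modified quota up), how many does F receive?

12

Standard divisor 6037317/51 ≈ 118378.765; standard quotas: A 0.898, B 7.725, C 11.218, D 2.324, E 9.881, F 12.613, G 6.341.
Rounding up gives 1, 8, 12, 3, 10, 13, 7 = 54 seats, so the divisor must be adjusted.
With modified divisor 127500: modified quotas A 0.834, B 7.172, C 10.415, D 2.158, E 9.174, F 11.711, G 5.887.
Rounding up: A 1, B 8, C 11, D 3, E 10, F 12, G 6 (total 51).
F receives 12.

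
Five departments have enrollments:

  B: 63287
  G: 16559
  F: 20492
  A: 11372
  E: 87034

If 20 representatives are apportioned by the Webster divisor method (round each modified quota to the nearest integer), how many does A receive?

Standard divisor 198744/20 ≈ 9937.2; standard quotas: B 6.369, G 1.666, F 2.062, A 1.144, E 8.758.
Rounding to the nearest integer gives B 6, G 2, F 2, A 1, E 9 — total 20, matching the house size, so no adjustment is needed.
A receives 1.

1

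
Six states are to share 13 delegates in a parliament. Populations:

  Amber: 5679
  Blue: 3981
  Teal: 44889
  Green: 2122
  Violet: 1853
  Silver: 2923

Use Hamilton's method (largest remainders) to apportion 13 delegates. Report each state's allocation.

Total 61447; standard divisor 61447/13 ≈ 4726.692.
Standard quotas: Amber 1.2015, Blue 0.8422, Teal 9.4969, Green 0.4489, Violet 0.3920, Silver 0.6184.
Lower quotas: Amber 1, Blue 0, Teal 9, Green 0, Violet 0, Silver 0 (sum 10, leaving 3 seats).
Remainders in descending order: Blue 0.8422, Silver 0.6184, Teal 0.4969, Green 0.4489, Violet 0.3920, Amber 0.2015.
Largest remainders: Blue, Silver, Teal receive the extra seats.

Amber 1, Blue 1, Teal 10, Green 0, Violet 0, Silver 1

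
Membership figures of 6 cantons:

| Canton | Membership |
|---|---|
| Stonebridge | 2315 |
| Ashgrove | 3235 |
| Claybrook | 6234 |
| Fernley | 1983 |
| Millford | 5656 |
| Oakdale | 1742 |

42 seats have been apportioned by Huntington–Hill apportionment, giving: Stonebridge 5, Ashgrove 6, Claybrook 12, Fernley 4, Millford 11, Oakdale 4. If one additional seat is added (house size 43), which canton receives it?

Ashgrove

Priority for the next seat is population ÷ (√(s·(s+1))).
Priorities: Stonebridge 422.659, Ashgrove 499.171, Claybrook 499.119, Fernley 443.412, Millford 492.292, Oakdale 389.523.
Highest priority: Ashgrove.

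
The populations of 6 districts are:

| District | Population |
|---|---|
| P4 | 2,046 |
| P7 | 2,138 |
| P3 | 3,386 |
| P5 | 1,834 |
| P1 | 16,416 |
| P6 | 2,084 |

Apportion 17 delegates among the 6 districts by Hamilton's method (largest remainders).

P4 1; P7 2; P3 2; P5 1; P1 10; P6 1

The standard divisor is 27904/17 ≈ 1641.412.
Standard quotas: P4 1.2465, P7 1.3025, P3 2.0629, P5 1.1173, P1 10.0011, P6 1.2696.
Lower quotas: P4 1, P7 1, P3 2, P5 1, P1 10, P6 1 (sum 16, leaving 1 seat).
Remainders in descending order: P7 0.3025, P6 0.2696, P4 0.2465, P5 0.1173, P3 0.0629, P1 0.0011.
Largest remainder: P7 receives the extra seat.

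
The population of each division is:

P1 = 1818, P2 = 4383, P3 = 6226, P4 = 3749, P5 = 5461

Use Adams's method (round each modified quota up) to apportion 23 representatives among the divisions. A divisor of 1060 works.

With modified divisor 1060: modified quotas P1 1.715, P2 4.135, P3 5.874, P4 3.537, P5 5.152.
Rounding up: P1 2, P2 5, P3 6, P4 4, P5 6 (total 23).

P1: 2; P2: 5; P3: 6; P4: 4; P5: 6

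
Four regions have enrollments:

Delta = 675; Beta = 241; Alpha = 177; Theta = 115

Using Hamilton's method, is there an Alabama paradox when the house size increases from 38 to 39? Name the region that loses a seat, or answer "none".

At 38 seats: Delta 21, Beta 8, Alpha 5, Theta 4.
At 39 seats: Delta 22, Beta 8, Alpha 6, Theta 3.
Theta drops from 4 to 3.

Theta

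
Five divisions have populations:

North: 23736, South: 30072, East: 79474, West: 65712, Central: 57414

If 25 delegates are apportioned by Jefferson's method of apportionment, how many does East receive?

8

Standard divisor 256408/25 ≈ 10256.32; standard quotas: North 2.314, South 2.932, East 7.749, West 6.407, Central 5.598.
Rounding down gives 2, 2, 7, 6, 5 = 22 seats, so the divisor must be adjusted.
With modified divisor 9500: modified quotas North 2.499, South 3.165, East 8.366, West 6.917, Central 6.044.
Rounding down: North 2, South 3, East 8, West 6, Central 6 (total 25).
East receives 8.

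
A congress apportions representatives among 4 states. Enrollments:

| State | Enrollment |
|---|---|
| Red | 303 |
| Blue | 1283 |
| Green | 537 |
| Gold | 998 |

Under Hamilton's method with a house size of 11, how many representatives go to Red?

Standard divisor: 3121 ÷ 11 ≈ 283.727.
Standard quotas: Red 1.068, Blue 4.522, Green 1.893, Gold 3.517.
Lower quotas: Red 1, Blue 4, Green 1, Gold 3 (sum 9, leaving 2 seats).
Remainders in descending order: Green 0.893, Blue 0.522, Gold 0.517, Red 0.068.
Largest remainders: Green, Blue receive the extra seats.
Red receives 1.

1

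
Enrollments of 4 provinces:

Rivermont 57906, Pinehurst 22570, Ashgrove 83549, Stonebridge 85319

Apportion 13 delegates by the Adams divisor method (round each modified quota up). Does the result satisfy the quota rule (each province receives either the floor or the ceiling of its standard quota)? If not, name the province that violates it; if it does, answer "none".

Standard quotas: Rivermont 3.019, Pinehurst 1.177, Ashgrove 4.356, Stonebridge 4.448.
Adams allocation: Rivermont 3, Pinehurst 2, Ashgrove 4, Stonebridge 4.
Every allocation lies between the lower and upper quota.

none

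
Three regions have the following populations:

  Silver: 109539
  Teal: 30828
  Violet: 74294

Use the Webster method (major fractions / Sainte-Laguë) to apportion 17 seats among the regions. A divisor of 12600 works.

With modified divisor 12600: modified quotas Silver 8.694, Teal 2.447, Violet 5.896.
Rounding to the nearest integer: Silver 9, Teal 2, Violet 6 (total 17).

Silver=9, Teal=2, Violet=6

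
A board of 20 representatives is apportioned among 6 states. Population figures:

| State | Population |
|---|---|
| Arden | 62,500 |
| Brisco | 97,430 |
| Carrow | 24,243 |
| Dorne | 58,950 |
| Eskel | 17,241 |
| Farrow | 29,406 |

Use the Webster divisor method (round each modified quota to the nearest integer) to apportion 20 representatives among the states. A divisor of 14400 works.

With modified divisor 14400: modified quotas Arden 4.340, Brisco 6.766, Carrow 1.684, Dorne 4.094, Eskel 1.197, Farrow 2.042.
Rounding to the nearest integer: Arden 4, Brisco 7, Carrow 2, Dorne 4, Eskel 1, Farrow 2 (total 20).

Arden 4, Brisco 7, Carrow 2, Dorne 4, Eskel 1, Farrow 2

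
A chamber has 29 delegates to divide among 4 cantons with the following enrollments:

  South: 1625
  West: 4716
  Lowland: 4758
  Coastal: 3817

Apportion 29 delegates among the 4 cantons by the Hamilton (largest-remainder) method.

South: 3, West: 9, Lowland: 9, Coastal: 8

Total 14916; standard divisor 14916/29 ≈ 514.345.
Standard quotas: South 3.159, West 9.169, Lowland 9.251, Coastal 7.421.
Lower quotas: South 3, West 9, Lowland 9, Coastal 7 (sum 28, leaving 1 seat).
Remainders in descending order: Coastal 0.421, Lowland 0.251, West 0.169, South 0.159.
The surplus seat goes to Coastal.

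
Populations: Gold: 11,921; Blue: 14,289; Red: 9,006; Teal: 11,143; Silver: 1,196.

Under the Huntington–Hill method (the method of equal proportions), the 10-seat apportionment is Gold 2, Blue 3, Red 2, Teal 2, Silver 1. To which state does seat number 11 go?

Gold

Priority for the next seat is population ÷ (√(s·(s+1))).
Priorities: Gold 4866.728, Blue 4124.879, Red 3676.684, Teal 4549.111, Silver 845.700.
Highest priority: Gold.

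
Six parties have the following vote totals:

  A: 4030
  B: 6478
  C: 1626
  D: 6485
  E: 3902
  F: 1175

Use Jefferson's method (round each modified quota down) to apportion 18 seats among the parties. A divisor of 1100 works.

With modified divisor 1100: modified quotas A 3.664, B 5.889, C 1.478, D 5.895, E 3.547, F 1.068.
Rounding down: A 3, B 5, C 1, D 5, E 3, F 1 (total 18).

A 3; B 5; C 1; D 5; E 3; F 1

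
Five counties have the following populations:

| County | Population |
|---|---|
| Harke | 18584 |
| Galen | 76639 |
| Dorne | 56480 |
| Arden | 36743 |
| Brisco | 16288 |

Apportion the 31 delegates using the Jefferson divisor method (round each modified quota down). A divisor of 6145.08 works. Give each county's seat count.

Harke 3, Galen 12, Dorne 9, Arden 5, Brisco 2

With modified divisor 6145.08: modified quotas Harke 3.024, Galen 12.472, Dorne 9.191, Arden 5.979, Brisco 2.651.
Rounding down: Harke 3, Galen 12, Dorne 9, Arden 5, Brisco 2 (total 31).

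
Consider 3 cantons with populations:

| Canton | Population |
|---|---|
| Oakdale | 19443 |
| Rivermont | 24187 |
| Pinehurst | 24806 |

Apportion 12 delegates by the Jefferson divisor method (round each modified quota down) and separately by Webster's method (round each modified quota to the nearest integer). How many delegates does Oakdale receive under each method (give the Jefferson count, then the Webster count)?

Jefferson: Oakdale 3, Rivermont 4, Pinehurst 5.
Webster: Oakdale 4, Rivermont 4, Pinehurst 4.
Oakdale gets 3 under Jefferson and 4 under Webster.

3 and 4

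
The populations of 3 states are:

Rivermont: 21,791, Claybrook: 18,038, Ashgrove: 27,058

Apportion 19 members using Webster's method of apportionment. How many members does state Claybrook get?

5

Standard divisor 66887/19 ≈ 3520.368; standard quotas: Rivermont 6.190, Claybrook 5.124, Ashgrove 7.686.
Rounding to the nearest integer gives Rivermont 6, Claybrook 5, Ashgrove 8 — total 19, matching the house size, so no adjustment is needed.
Claybrook receives 5.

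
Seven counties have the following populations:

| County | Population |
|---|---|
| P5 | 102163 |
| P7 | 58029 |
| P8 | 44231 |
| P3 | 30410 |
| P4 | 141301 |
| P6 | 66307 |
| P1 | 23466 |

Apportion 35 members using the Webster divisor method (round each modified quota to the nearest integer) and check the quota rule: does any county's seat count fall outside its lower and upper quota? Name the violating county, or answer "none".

none

Standard quotas: P5 7.675, P7 4.359, P8 3.323, P3 2.284, P4 10.615, P6 4.981, P1 1.763.
Webster allocation: P5 8, P7 4, P8 3, P3 2, P4 11, P6 5, P1 2.
Every allocation lies between the lower and upper quota.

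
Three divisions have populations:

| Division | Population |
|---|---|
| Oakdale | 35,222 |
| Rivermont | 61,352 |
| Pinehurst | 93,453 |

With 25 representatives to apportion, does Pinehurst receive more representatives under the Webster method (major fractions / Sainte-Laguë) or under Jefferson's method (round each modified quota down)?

Jefferson

Webster: Oakdale 5, Rivermont 8, Pinehurst 12.
Jefferson: Oakdale 4, Rivermont 8, Pinehurst 13.
Pinehurst gets 12 under Webster and 13 under Jefferson.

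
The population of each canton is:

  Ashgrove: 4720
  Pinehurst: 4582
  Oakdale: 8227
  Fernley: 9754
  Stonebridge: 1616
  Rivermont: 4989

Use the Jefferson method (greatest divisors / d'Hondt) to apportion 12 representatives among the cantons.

Ashgrove 2, Pinehurst 1, Oakdale 3, Fernley 4, Stonebridge 0, Rivermont 2

Standard divisor 33888/12 ≈ 2824; standard quotas: Ashgrove 1.671, Pinehurst 1.623, Oakdale 2.913, Fernley 3.454, Stonebridge 0.572, Rivermont 1.767.
Rounding down gives 1, 1, 2, 3, 0, 1 = 8 seats, so the divisor must be adjusted.
With modified divisor 2330: modified quotas Ashgrove 2.026, Pinehurst 1.967, Oakdale 3.531, Fernley 4.186, Stonebridge 0.694, Rivermont 2.141.
Rounding down: Ashgrove 2, Pinehurst 1, Oakdale 3, Fernley 4, Stonebridge 0, Rivermont 2 (total 12).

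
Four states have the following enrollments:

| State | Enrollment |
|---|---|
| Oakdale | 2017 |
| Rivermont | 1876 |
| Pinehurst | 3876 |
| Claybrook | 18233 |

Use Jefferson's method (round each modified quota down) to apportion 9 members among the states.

Standard divisor 26002/9 ≈ 2889.111; standard quotas: Oakdale 0.698, Rivermont 0.649, Pinehurst 1.342, Claybrook 6.311.
Rounding down gives 0, 0, 1, 6 = 7 seats, so the divisor must be adjusted.
With modified divisor 2200: modified quotas Oakdale 0.917, Rivermont 0.853, Pinehurst 1.762, Claybrook 8.288.
Rounding down: Oakdale 0, Rivermont 0, Pinehurst 1, Claybrook 8 (total 9).

Oakdale=0, Rivermont=0, Pinehurst=1, Claybrook=8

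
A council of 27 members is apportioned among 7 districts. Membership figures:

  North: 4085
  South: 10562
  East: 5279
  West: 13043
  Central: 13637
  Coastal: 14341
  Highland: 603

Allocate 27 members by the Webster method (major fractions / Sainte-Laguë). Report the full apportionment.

North=2; South=5; East=2; West=6; Central=6; Coastal=6; Highland=0

Standard divisor 61550/27 ≈ 2279.63; standard quotas: North 1.792, South 4.633, East 2.316, West 5.722, Central 5.982, Coastal 6.291, Highland 0.265.
Rounding to the nearest integer gives North 2, South 5, East 2, West 6, Central 6, Coastal 6, Highland 0 — total 27, matching the house size, so no adjustment is needed.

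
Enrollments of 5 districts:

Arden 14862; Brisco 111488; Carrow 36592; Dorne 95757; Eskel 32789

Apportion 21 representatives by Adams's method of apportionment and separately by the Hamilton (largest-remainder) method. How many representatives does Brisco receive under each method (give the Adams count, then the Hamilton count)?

Adams: Arden 1, Brisco 7, Carrow 3, Dorne 7, Eskel 3.
Hamilton: Arden 1, Brisco 8, Carrow 3, Dorne 7, Eskel 2.
Brisco gets 7 under Adams and 8 under Hamilton.

7 and 8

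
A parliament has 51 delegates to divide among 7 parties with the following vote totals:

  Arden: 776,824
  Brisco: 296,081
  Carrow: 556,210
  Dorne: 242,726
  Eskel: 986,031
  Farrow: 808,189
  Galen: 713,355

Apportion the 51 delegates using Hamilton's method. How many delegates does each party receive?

Total 4379416; standard divisor 4379416/51 ≈ 85870.902.
Standard quotas: Arden 9.0464, Brisco 3.4480, Carrow 6.4773, Dorne 2.8266, Eskel 11.4827, Farrow 9.4117, Galen 8.3073.
Lower quotas: Arden 9, Brisco 3, Carrow 6, Dorne 2, Eskel 11, Farrow 9, Galen 8 (sum 48, leaving 3 seats).
Remainders in descending order: Dorne 0.8266, Eskel 0.4827, Carrow 0.4773, Brisco 0.4480, Farrow 0.4117, Galen 0.3073, Arden 0.0464.
The surplus seats go to Dorne, Eskel, Carrow.

Arden 9, Brisco 3, Carrow 7, Dorne 3, Eskel 12, Farrow 9, Galen 8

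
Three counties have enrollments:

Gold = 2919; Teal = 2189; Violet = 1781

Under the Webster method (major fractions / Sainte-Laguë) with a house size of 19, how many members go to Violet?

Standard divisor 6889/19 ≈ 362.579; standard quotas: Gold 8.051, Teal 6.037, Violet 4.912.
Rounding to the nearest integer gives Gold 8, Teal 6, Violet 5 — total 19, matching the house size, so no adjustment is needed.
Violet receives 5.

5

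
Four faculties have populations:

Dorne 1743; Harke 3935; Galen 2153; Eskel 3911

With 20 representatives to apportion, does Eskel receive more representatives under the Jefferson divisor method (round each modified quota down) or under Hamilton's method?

Jefferson: Dorne 3, Harke 7, Galen 3, Eskel 7.
Hamilton: Dorne 3, Harke 7, Galen 4, Eskel 6.
Eskel gets 7 under Jefferson and 6 under Hamilton.

Jefferson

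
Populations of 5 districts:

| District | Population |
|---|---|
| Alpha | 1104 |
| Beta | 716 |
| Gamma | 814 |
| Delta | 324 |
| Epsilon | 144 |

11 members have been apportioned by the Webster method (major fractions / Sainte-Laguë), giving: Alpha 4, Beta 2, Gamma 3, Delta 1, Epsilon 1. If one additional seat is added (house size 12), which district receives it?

Priority for the next seat is population ÷ (current seats + 0.5).
Priorities: Alpha 245.333, Beta 286.400, Gamma 232.571, Delta 216.000, Epsilon 96.000.
Highest priority: Beta.

Beta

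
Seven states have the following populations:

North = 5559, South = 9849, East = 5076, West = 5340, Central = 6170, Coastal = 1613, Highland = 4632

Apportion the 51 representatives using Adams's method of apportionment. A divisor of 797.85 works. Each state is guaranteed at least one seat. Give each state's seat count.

With modified divisor 797.85: modified quotas North 6.967, South 12.344, East 6.362, West 6.693, Central 7.733, Coastal 2.022, Highland 5.806.
Rounding up: North 7, South 13, East 7, West 7, Central 8, Coastal 3, Highland 6 (total 51).

North 7; South 13; East 7; West 7; Central 8; Coastal 3; Highland 6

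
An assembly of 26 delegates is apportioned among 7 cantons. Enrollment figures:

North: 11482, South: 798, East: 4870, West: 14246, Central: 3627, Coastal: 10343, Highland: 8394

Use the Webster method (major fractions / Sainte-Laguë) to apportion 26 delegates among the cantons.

North: 6; South: 0; East: 2; West: 7; Central: 2; Coastal: 5; Highland: 4

Standard divisor 53760/26 ≈ 2067.692; standard quotas: North 5.553, South 0.386, East 2.355, West 6.890, Central 1.754, Coastal 5.002, Highland 4.060.
Rounding to the nearest integer gives North 6, South 0, East 2, West 7, Central 2, Coastal 5, Highland 4 — total 26, matching the house size, so no adjustment is needed.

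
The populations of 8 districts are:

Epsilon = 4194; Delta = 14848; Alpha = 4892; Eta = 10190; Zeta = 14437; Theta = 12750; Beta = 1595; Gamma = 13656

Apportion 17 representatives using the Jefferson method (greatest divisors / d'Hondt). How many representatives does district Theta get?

Standard divisor 76562/17 ≈ 4503.647; standard quotas: Epsilon 0.931, Delta 3.297, Alpha 1.086, Eta 2.263, Zeta 3.206, Theta 2.831, Beta 0.354, Gamma 3.032.
Rounding down gives 0, 3, 1, 2, 3, 2, 0, 3 = 14 seats, so the divisor must be adjusted.
With modified divisor 3660: modified quotas Epsilon 1.146, Delta 4.057, Alpha 1.337, Eta 2.784, Zeta 3.945, Theta 3.484, Beta 0.436, Gamma 3.731.
Rounding down: Epsilon 1, Delta 4, Alpha 1, Eta 2, Zeta 3, Theta 3, Beta 0, Gamma 3 (total 17).
Theta receives 3.

3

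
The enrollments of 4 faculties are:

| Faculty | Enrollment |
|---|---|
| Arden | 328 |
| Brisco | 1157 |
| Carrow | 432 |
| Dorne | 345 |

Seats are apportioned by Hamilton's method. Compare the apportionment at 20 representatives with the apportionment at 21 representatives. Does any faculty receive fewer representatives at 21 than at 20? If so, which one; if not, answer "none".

none

At 20 seats: Arden 3, Brisco 10, Carrow 4, Dorne 3.
At 21 seats: Arden 3, Brisco 11, Carrow 4, Dorne 3.
No faculty's allocation decreased.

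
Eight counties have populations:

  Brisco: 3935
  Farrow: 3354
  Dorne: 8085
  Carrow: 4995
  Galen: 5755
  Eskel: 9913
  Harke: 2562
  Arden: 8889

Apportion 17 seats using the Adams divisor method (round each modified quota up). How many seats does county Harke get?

Standard divisor 47488/17 ≈ 2793.412; standard quotas: Brisco 1.409, Farrow 1.201, Dorne 2.894, Carrow 1.788, Galen 2.060, Eskel 3.549, Harke 0.917, Arden 3.182.
Rounding up gives 2, 2, 3, 2, 3, 4, 1, 4 = 21 seats, so the divisor must be adjusted.
With modified divisor 3600: modified quotas Brisco 1.093, Farrow 0.932, Dorne 2.246, Carrow 1.387, Galen 1.599, Eskel 2.754, Harke 0.712, Arden 2.469.
Rounding up: Brisco 2, Farrow 1, Dorne 3, Carrow 2, Galen 2, Eskel 3, Harke 1, Arden 3 (total 17).
Harke receives 1.

1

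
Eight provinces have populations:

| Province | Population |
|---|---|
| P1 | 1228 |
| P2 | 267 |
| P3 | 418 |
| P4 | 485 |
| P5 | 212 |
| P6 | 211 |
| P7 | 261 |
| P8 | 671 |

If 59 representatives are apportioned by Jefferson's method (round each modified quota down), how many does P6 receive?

3

Standard divisor 3753/59 ≈ 63.61; standard quotas: P1 19.305, P2 4.197, P3 6.571, P4 7.625, P5 3.333, P6 3.317, P7 4.103, P8 10.549.
Rounding down gives 19, 4, 6, 7, 3, 3, 4, 10 = 56 seats, so the divisor must be adjusted.
With modified divisor 60: modified quotas P1 20.467, P2 4.450, P3 6.967, P4 8.083, P5 3.533, P6 3.517, P7 4.350, P8 11.183.
Rounding down: P1 20, P2 4, P3 6, P4 8, P5 3, P6 3, P7 4, P8 11 (total 59).
P6 receives 3.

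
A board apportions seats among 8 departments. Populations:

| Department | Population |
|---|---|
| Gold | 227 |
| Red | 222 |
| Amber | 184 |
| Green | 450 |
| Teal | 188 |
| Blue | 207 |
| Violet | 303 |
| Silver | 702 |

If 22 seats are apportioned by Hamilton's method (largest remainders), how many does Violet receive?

3

Standard divisor: 2483 ÷ 22 ≈ 112.864.
Standard quotas: Gold 2.011, Red 1.967, Amber 1.630, Green 3.987, Teal 1.666, Blue 1.834, Violet 2.685, Silver 6.220.
Lower quotas: Gold 2, Red 1, Amber 1, Green 3, Teal 1, Blue 1, Violet 2, Silver 6 (sum 17, leaving 5 seats).
Remainders in descending order: Green 0.987, Red 0.967, Blue 0.834, Violet 0.685, Teal 0.666, Amber 0.630, Silver 0.220, Gold 0.011.
The surplus seats go to Green, Red, Blue, Violet, Teal.
Violet receives 3.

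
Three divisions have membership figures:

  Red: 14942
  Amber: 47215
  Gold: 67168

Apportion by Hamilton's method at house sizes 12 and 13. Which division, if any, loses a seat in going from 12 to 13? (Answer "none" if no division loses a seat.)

At 12 seats: Red 2, Amber 4, Gold 6.
At 13 seats: Red 1, Amber 5, Gold 7.
Red drops from 2 to 1.

Red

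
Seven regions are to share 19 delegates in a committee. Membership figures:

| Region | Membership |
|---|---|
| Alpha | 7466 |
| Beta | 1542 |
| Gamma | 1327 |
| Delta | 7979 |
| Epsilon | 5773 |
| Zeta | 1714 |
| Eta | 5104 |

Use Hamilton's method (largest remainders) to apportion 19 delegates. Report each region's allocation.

The standard divisor is 30905/19 ≈ 1626.579.
Standard quotas: Alpha 4.5900, Beta 0.9480, Gamma 0.8158, Delta 4.9054, Epsilon 3.5492, Zeta 1.0537, Eta 3.1379.
Lower quotas: Alpha 4, Beta 0, Gamma 0, Delta 4, Epsilon 3, Zeta 1, Eta 3 (sum 15, leaving 4 seats).
Remainders in descending order: Beta 0.9480, Delta 0.9054, Gamma 0.8158, Alpha 0.5900, Epsilon 0.5492, Eta 0.1379, Zeta 0.0537.
Largest remainders: Beta, Delta, Gamma, Alpha receive the extra seats.

Alpha 5, Beta 1, Gamma 1, Delta 5, Epsilon 3, Zeta 1, Eta 3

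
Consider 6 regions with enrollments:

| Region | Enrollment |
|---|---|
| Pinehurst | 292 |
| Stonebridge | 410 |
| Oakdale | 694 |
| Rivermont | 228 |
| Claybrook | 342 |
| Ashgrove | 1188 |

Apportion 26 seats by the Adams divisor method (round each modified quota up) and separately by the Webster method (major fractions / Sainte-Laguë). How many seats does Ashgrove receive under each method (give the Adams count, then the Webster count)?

9 and 10

Adams: Pinehurst 3, Stonebridge 3, Oakdale 6, Rivermont 2, Claybrook 3, Ashgrove 9.
Webster: Pinehurst 2, Stonebridge 3, Oakdale 6, Rivermont 2, Claybrook 3, Ashgrove 10.
Ashgrove gets 9 under Adams and 10 under Webster.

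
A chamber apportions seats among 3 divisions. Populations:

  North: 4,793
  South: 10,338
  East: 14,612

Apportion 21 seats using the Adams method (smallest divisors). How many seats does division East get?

10

Standard divisor 29743/21 ≈ 1416.333; standard quotas: North 3.384, South 7.299, East 10.317.
Rounding up gives 4, 8, 11 = 23 seats, so the divisor must be adjusted.
With modified divisor 1500: modified quotas North 3.195, South 6.892, East 9.741.
Rounding up: North 4, South 7, East 10 (total 21).
East receives 10.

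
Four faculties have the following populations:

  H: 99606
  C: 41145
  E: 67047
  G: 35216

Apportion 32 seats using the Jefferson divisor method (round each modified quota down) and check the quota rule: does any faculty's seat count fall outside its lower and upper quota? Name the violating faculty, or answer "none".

none

Standard quotas: H 13.116, C 5.418, E 8.829, G 4.637.
Jefferson allocation: H 14, C 5, E 9, G 4.
Every allocation lies between the lower and upper quota.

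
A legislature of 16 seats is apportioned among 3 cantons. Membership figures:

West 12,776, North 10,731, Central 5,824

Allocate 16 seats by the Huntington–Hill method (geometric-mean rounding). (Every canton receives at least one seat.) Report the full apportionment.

West 7, North 6, Central 3

With divisor 1833: modified quotas West 6.970, North 5.854, Central 3.177.
Geometric-mean thresholds: West √(6·7)=6.481, North √(5·6)=5.477, Central √(3·4)=3.464.
Each quota rounded against its threshold gives West 7, North 6, Central 3 (total 16).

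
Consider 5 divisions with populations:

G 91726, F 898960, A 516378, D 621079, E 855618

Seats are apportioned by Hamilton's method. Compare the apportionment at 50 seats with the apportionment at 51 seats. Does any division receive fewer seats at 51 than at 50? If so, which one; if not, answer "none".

G

At 50 seats: G 2, F 15, A 9, D 10, E 14.
At 51 seats: G 1, F 15, A 9, D 11, E 15.
G drops from 2 to 1.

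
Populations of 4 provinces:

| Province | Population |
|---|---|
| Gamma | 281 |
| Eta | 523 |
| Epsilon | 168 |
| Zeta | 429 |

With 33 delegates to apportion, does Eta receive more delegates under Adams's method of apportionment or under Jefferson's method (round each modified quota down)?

Jefferson

Adams: Gamma 7, Eta 12, Epsilon 4, Zeta 10.
Jefferson: Gamma 6, Eta 13, Epsilon 4, Zeta 10.
Eta gets 12 under Adams and 13 under Jefferson.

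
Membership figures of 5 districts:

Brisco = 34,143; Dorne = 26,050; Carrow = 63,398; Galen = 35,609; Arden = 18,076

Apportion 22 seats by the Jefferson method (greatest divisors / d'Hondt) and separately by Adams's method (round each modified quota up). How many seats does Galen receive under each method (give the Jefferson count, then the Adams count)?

5 and 4

Jefferson: Brisco 4, Dorne 3, Carrow 8, Galen 5, Arden 2.
Adams: Brisco 4, Dorne 3, Carrow 8, Galen 4, Arden 3.
Galen gets 5 under Jefferson and 4 under Adams.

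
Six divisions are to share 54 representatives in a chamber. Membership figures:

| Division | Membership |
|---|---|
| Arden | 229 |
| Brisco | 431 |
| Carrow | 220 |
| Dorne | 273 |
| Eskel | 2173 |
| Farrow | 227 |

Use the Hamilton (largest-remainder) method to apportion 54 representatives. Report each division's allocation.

The standard divisor is 3553/54 ≈ 65.796.
Standard quotas: Arden 3.480, Brisco 6.551, Carrow 3.344, Dorne 4.149, Eskel 33.026, Farrow 3.450.
Lower quotas: Arden 3, Brisco 6, Carrow 3, Dorne 4, Eskel 33, Farrow 3 (sum 52, leaving 2 seats).
Remainders in descending order: Brisco 0.551, Arden 0.480, Farrow 0.450, Carrow 0.344, Dorne 0.149, Eskel 0.026.
The surplus seats go to Brisco, Arden.

Arden 4; Brisco 7; Carrow 3; Dorne 4; Eskel 33; Farrow 3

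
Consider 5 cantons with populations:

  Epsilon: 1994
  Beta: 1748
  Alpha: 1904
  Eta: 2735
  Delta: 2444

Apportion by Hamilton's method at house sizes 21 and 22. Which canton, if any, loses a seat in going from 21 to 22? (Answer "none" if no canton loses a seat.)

none

At 21 seats: Epsilon 4, Beta 3, Alpha 4, Eta 5, Delta 5.
At 22 seats: Epsilon 4, Beta 3, Alpha 4, Eta 6, Delta 5.
No canton's allocation decreased.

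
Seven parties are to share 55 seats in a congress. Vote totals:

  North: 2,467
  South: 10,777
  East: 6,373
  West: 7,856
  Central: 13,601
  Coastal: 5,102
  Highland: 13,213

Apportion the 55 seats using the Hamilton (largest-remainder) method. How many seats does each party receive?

Standard divisor: 59389 ÷ 55 ≈ 1079.8.
Standard quotas: North 2.2847, South 9.9806, East 5.9020, West 7.2754, Central 12.5959, Coastal 4.7249, Highland 12.2365.
Lower quotas: North 2, South 9, East 5, West 7, Central 12, Coastal 4, Highland 12 (sum 51, leaving 4 seats).
Remainders in descending order: South 0.9806, East 0.9020, Coastal 0.7249, Central 0.5959, North 0.2847, West 0.2754, Highland 0.2365.
Largest remainders: South, East, Coastal, Central receive the extra seats.

North=2, South=10, East=6, West=7, Central=13, Coastal=5, Highland=12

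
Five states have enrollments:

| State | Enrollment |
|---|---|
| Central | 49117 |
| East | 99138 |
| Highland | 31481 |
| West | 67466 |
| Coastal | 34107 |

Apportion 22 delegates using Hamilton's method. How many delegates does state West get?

5

The standard divisor is 281309/22 ≈ 12786.773.
Standard quotas: Central 3.8412, East 7.7532, Highland 2.4620, West 5.2762, Coastal 2.6674.
Lower quotas: Central 3, East 7, Highland 2, West 5, Coastal 2 (sum 19, leaving 3 seats).
Remainders in descending order: Central 0.8412, East 0.7532, Coastal 0.6674, Highland 0.4620, West 0.2762.
The surplus seats go to Central, East, Coastal.
West receives 5.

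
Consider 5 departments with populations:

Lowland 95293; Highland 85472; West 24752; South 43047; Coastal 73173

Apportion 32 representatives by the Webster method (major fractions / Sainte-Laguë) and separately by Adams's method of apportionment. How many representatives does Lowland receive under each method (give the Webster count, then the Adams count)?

10 and 9

Webster: Lowland 10, Highland 9, West 2, South 4, Coastal 7.
Adams: Lowland 9, Highland 8, West 3, South 5, Coastal 7.
Lowland gets 10 under Webster and 9 under Adams.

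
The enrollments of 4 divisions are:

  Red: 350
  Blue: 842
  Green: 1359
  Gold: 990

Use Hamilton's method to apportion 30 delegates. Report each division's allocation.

Total 3541; standard divisor 3541/30 ≈ 118.033.
Standard quotas: Red 2.965, Blue 7.134, Green 11.514, Gold 8.387.
Lower quotas: Red 2, Blue 7, Green 11, Gold 8 (sum 28, leaving 2 seats).
Remainders in descending order: Red 0.965, Green 0.514, Gold 0.387, Blue 0.134.
The surplus seats go to Red, Green.

Red=3; Blue=7; Green=12; Gold=8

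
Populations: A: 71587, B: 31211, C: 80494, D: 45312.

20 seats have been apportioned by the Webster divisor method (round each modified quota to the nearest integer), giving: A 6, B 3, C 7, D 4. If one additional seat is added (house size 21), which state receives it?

A

Priority for the next seat is population ÷ (current seats + 0.5).
Priorities: A 11013.385, B 8917.429, C 10732.533, D 10069.333.
Highest priority: A.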